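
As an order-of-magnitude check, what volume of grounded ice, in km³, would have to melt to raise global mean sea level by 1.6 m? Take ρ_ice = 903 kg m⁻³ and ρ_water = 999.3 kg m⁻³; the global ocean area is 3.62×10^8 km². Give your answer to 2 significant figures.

Required water volume = Δh × A = 1.6 m × 3.62×10^14 m² = 5.792×10^14 m³ = 5.792×10^5 km³.
Ice volume = water volume × ρ_w/ρ_ice = 5.792×10^5 × 999.3/903 = 6.4×10^5 km³.

≈ 6.4×10^5 km³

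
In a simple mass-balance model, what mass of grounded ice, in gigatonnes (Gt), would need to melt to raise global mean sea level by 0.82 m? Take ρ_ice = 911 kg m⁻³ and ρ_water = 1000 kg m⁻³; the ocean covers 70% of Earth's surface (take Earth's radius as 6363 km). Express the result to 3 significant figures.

≈ 2.92×10^5 Gt

Required water volume = Δh × A = 0.82 m × 3.56×10^14 m² = 2.920×10^14 m³.
ρ_w = 1000 kg m⁻³, so the mass of water = 2.920×10^14 m³ × 1000 kg m⁻³ = 2.920×10^17 kg = 2.92×10^5 Gt (and the same mass of ice, by conservation).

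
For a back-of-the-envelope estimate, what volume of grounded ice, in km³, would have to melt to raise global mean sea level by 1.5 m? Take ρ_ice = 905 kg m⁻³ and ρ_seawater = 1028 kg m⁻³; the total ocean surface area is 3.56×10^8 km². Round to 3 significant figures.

Required water volume = Δh × A = 1.5 m × 3.56×10^14 m² = 5.340×10^14 m³ = 5.340×10^5 km³.
Ice volume = water volume × ρ_w/ρ_ice = 5.340×10^5 × 1028/905 = 6.07×10^5 km³.

≈ 6.07×10^5 km³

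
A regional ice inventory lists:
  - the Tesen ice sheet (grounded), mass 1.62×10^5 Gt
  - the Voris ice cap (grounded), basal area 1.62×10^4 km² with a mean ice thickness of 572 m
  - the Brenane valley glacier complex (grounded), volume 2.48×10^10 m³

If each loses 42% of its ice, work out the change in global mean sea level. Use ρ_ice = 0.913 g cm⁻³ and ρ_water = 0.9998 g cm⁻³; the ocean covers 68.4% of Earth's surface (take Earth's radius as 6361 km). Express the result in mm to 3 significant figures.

Tesen: 0.42 × 1.62×10^5 Gt = 6.804×10^16 kg; dividing by ρ_w = 0.9998 g cm⁻³ = 999.8 kg m⁻³ gives 6.805×10^13 m³ of water.
Voris: ice volume = 1.62×10^4 km² × 572 m = 9266 km³; 0.42 × 9266 × (913/999.8) = 3554 km³ of water.
Brenane: 0.42 × 2.48×10^10 m³ × (913/999.8) = 9.512×10^9 m³ of water.
Total added water ≈ 7.162×10^13 m³ over 3.48×10^14 m² → Δh = 0.206 m = 206 mm.

≈ 206 mm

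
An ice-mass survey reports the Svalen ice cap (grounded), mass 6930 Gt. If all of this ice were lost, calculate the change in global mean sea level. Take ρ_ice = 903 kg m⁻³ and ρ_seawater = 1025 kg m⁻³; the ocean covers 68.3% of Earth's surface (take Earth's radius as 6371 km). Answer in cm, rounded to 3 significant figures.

Svalen: 6930 Gt = 6.930×10^15 kg; dividing by ρ_w = 1025 kg m⁻³ gives 6.761×10^12 m³ of water.
Spread over 3.48×10^14 m² of ocean, Δh = 6.761×10^12 / 3.48×10^14 = 0.0194 m = 1.94 cm.

≈ 1.94 cm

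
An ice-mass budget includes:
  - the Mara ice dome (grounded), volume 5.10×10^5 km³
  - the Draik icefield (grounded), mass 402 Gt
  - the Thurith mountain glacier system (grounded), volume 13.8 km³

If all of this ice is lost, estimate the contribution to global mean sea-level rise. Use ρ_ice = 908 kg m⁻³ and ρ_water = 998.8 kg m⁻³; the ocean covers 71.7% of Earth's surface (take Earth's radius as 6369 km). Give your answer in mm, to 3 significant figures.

≈ 1270 mm

Mara: 5.10×10^5 km³ × (908/998.8) = 4.636×10^5 km³ of water.
Draik: 402 Gt = 4.020×10^14 kg; dividing by ρ_w = 998.8 kg m⁻³ gives 4.025×10^11 m³ of water.
Thurith: 13.8 km³ × (908/998.8) = 12.55 km³ of water.
Total added water ≈ 4.641×10^14 m³ over 3.65×10^14 m² → Δh = 1.27 m = 1270 mm.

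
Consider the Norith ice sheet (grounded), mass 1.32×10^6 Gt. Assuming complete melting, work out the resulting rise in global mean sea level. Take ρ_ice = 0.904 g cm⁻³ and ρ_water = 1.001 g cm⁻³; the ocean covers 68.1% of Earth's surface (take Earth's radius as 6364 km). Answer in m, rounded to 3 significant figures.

≈ 3.80 m

Norith: 1.32×10^6 Gt = 1.320×10^18 kg; dividing by ρ_w = 1.001 g cm⁻³ = 1001 kg m⁻³ gives 1.319×10^15 m³ of water.
Spread over 3.47×10^14 m² of ocean, Δh = 1.319×10^15 / 3.47×10^14 = 3.80 m.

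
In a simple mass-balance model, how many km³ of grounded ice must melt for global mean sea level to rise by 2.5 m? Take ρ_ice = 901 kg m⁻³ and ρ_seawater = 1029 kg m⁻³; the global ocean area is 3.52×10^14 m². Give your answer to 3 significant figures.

≈ 1.01×10^6 km³

Required water volume = Δh × A = 2.5 m × 3.52×10^14 m² = 8.800×10^14 m³ = 8.800×10^5 km³.
Ice volume = water volume × ρ_w/ρ_ice = 8.800×10^5 × 1029/901 = 1.01×10^6 km³.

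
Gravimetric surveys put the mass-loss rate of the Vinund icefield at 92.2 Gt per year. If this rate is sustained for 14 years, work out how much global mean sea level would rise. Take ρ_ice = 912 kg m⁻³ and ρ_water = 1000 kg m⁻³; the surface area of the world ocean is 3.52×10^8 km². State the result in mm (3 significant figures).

≈ 3.67 mm

Total mass lost = 92.2 Gt/yr × 14 yr = 1291 Gt = 1.291×10^15 kg.
ρ_w = 1000 kg m⁻³, so water volume = 1.291×10^15 / 1000 = 1.291×10^12 m³.
Δh = 1.291×10^12 / 3.52×10^14 = 3.67×10^-3 m = 3.67 mm.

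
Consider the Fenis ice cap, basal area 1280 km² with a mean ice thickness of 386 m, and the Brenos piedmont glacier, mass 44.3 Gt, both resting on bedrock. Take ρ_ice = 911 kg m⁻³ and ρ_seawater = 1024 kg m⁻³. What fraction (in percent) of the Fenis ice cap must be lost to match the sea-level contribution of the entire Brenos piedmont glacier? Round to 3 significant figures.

≈ 9.84 %

Equal sea-level rise means equal mass of meltwater, i.e. equal mass of ice lost.
Ice mass of Brenos: 4.430×10^13 kg; ice mass of Fenis: 4.501×10^14 kg.
Fraction required = 4.430×10^13 / 4.501×10^14 = 0.0984 → 9.84 %.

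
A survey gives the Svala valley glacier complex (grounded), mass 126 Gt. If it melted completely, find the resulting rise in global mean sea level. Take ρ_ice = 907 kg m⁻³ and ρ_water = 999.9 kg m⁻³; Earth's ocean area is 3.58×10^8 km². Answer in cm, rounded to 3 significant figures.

≈ 0.0352 cm

Svala: 126 Gt = 1.260×10^14 kg; dividing by ρ_w = 999.9 kg m⁻³ gives 1.260×10^11 m³ of water.
Spread over 3.58×10^14 m² of ocean, Δh = 1.260×10^11 / 3.58×10^14 = 3.52×10^-4 m = 0.0352 cm.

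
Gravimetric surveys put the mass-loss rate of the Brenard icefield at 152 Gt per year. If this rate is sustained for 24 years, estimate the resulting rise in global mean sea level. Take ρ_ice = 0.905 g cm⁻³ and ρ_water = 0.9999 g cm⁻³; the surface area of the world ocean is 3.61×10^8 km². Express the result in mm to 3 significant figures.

≈ 10.1 mm

Total mass lost = 152 Gt/yr × 24 yr = 3648 Gt = 3.648×10^15 kg.
ρ_w = 0.9999 g cm⁻³ = 999.9 kg m⁻³, so water volume = 3.648×10^15 / 999.9 = 3.648×10^12 m³.
Δh = 3.648×10^12 / 3.61×10^14 = 0.0101 m = 10.1 mm.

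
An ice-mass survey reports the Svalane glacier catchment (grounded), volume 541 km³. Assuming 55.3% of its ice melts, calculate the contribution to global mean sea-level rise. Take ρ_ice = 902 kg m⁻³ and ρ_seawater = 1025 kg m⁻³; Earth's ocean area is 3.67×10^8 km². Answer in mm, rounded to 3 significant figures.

Svalane: 0.553 × 541 km³ × (902/1025) = 263.3 km³ of water.
Spread over 3.67×10^14 m² of ocean, Δh = 2.633×10^11 / 3.67×10^14 = 7.17×10^-4 m = 0.717 mm.

≈ 0.717 mm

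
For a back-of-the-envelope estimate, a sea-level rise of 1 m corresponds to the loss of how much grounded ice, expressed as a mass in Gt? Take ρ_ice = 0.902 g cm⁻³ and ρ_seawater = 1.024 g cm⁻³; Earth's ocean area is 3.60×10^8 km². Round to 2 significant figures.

Required water volume = Δh × A = 1 m × 3.60×10^14 m² = 3.600×10^14 m³.
ρ_w = 1.024 g cm⁻³ = 1024 kg m⁻³, so the mass of water = 3.600×10^14 m³ × 1024 kg m⁻³ = 3.686×10^17 kg = 3.7×10^5 Gt (and the same mass of ice, by conservation).

≈ 3.7×10^5 Gt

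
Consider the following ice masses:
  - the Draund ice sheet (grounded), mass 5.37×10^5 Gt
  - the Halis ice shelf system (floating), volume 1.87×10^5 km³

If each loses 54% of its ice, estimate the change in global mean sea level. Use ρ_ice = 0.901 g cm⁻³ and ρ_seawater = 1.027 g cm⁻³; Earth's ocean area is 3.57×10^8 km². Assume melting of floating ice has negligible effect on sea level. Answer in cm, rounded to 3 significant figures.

≈ 79.1 cm

Draund: 0.54 × 5.37×10^5 Gt = 2.900×10^17 kg; dividing by ρ_w = 1.027 g cm⁻³ = 1027 kg m⁻³ gives 2.824×10^14 m³ of water.
The Halis ice shelf system is floating and already displaces its own weight of water, so its melt adds essentially nothing to sea level.
Total added water ≈ 2.824×10^14 m³ over 3.57×10^14 m² → Δh = 0.791 m = 79.1 cm.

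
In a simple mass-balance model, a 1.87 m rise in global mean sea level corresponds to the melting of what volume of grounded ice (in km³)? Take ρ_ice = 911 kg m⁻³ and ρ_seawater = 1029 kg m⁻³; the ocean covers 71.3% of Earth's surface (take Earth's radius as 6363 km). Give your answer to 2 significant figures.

≈ 7.7×10^5 km³

Required water volume = Δh × A = 1.87 m × 3.63×10^14 m² = 6.784×10^14 m³ = 6.784×10^5 km³.
Ice volume = water volume × ρ_w/ρ_ice = 6.784×10^5 × 1029/911 = 7.7×10^5 km³.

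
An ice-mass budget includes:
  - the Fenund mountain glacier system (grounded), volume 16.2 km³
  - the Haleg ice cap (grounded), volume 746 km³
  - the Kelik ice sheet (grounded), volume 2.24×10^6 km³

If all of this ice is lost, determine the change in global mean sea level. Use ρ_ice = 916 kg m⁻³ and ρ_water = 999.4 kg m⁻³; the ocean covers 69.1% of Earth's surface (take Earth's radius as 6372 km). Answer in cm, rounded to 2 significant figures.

Fenund: 16.2 km³ × (916/999.4) = 14.85 km³ of water.
Haleg: 746 km³ × (916/999.4) = 683.7 km³ of water.
Kelik: 2.24×10^6 km³ × (916/999.4) = 2.053×10^6 km³ of water.
Total added water ≈ 2.054×10^15 m³ over 3.53×10^14 m² → Δh = 5.83 m = 580 cm.

≈ 580 cm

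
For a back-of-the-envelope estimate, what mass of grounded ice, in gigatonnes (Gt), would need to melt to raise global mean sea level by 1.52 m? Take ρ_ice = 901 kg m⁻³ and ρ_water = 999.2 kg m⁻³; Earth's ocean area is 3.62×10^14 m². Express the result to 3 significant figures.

≈ 5.50×10^5 Gt

Required water volume = Δh × A = 1.52 m × 3.62×10^14 m² = 5.502×10^14 m³.
ρ_w = 999.2 kg m⁻³, so the mass of water = 5.502×10^14 m³ × 999.2 kg m⁻³ = 5.498×10^17 kg = 5.50×10^5 Gt (and the same mass of ice, by conservation).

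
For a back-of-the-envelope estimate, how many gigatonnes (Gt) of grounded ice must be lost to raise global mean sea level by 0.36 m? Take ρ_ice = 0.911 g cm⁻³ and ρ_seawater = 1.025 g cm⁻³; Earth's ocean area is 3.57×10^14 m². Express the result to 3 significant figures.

Required water volume = Δh × A = 0.36 m × 3.57×10^14 m² = 1.285×10^14 m³.
ρ_w = 1.025 g cm⁻³ = 1025 kg m⁻³, so the mass of water = 1.285×10^14 m³ × 1025 kg m⁻³ = 1.317×10^17 kg = 1.32×10^5 Gt (and the same mass of ice, by conservation).

≈ 1.32×10^5 Gt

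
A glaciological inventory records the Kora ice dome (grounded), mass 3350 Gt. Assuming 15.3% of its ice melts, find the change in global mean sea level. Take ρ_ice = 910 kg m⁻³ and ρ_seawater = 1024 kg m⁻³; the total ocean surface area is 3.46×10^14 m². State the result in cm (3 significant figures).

≈ 0.145 cm

Kora: 0.153 × 3350 Gt = 5.125×10^14 kg; dividing by ρ_w = 1024 kg m⁻³ gives 5.005×10^11 m³ of water.
Spread over 3.46×10^14 m² of ocean, Δh = 5.005×10^11 / 3.46×10^14 = 1.45×10^-3 m = 0.145 cm.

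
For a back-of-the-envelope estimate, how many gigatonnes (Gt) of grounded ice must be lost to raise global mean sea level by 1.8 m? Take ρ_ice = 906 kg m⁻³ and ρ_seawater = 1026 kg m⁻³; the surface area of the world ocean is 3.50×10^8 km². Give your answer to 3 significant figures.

Required water volume = Δh × A = 1.8 m × 3.50×10^14 m² = 6.300×10^14 m³.
ρ_w = 1026 kg m⁻³, so the mass of water = 6.300×10^14 m³ × 1026 kg m⁻³ = 6.464×10^17 kg = 6.46×10^5 Gt (and the same mass of ice, by conservation).

≈ 6.46×10^5 Gt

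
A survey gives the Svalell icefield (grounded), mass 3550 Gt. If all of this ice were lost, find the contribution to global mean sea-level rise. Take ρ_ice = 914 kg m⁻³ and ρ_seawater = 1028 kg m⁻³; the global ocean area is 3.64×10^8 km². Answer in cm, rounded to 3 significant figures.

Svalell: 3550 Gt = 3.550×10^15 kg; dividing by ρ_w = 1028 kg m⁻³ gives 3.453×10^12 m³ of water.
Spread over 3.64×10^14 m² of ocean, Δh = 3.453×10^12 / 3.64×10^14 = 9.49×10^-3 m = 0.949 cm.

≈ 0.949 cm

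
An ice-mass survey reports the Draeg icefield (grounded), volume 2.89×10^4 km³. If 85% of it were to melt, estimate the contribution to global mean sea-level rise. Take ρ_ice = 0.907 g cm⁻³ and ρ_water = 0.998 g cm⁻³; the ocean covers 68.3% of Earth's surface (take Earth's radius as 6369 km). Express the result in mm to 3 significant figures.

Draeg: 0.85 × 2.89×10^4 km³ × (907/998) = 2.233×10^4 km³ of water.
Spread over 3.48×10^14 m² of ocean, Δh = 2.233×10^13 / 3.48×10^14 = 0.0641 m = 64.1 mm.

≈ 64.1 mm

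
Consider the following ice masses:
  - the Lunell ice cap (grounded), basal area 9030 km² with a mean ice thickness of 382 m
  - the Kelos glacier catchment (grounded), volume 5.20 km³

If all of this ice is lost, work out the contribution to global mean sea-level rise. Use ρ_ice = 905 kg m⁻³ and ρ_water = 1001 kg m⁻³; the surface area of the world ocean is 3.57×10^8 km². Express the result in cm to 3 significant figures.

≈ 0.875 cm

Lunell: ice volume = 9030 km² × 382 m = 3449 km³; 3449 × (905/1001) = 3119 km³ of water.
Kelos: 5.20 km³ × (905/1001) = 4.701 km³ of water.
Total added water ≈ 3.123×10^12 m³ over 3.57×10^14 m² → Δh = 8.75×10^-3 m = 0.875 cm.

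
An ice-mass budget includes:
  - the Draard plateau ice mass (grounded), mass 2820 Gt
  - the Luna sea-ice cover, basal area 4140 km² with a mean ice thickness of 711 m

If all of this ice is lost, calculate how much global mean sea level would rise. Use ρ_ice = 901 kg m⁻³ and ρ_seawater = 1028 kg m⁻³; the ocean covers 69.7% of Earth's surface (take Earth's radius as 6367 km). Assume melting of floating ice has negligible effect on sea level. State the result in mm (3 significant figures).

≈ 7.73 mm

Draard: 2820 Gt = 2.820×10^15 kg; dividing by ρ_w = 1028 kg m⁻³ gives 2.743×10^12 m³ of water.
The Luna sea-ice cover is floating and already displaces its own weight of water, so its melt adds essentially nothing to sea level.
Total added water ≈ 2.743×10^12 m³ over 3.55×10^14 m² → Δh = 7.73×10^-3 m = 7.73 mm.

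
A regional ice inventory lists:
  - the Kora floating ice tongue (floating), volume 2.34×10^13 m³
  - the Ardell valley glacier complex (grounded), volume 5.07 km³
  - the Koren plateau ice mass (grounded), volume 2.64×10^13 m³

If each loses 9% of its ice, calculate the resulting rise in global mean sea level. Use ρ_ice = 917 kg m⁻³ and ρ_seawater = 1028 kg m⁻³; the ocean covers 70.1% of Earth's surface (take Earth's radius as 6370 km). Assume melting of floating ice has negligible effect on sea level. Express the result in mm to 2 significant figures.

The Kora floating ice tongue is floating and already displaces its own weight of water, so its melt adds essentially nothing to sea level.
Ardell: 0.09 × 5.07 km³ × (917/1028) = 0.4070 km³ of water.
Koren: 0.09 × 2.64×10^13 m³ × (917/1028) = 2.119×10^12 m³ of water.
Total added water ≈ 2.120×10^12 m³ over 3.57×10^14 m² → Δh = 5.93×10^-3 m = 5.9 mm.

≈ 5.9 mm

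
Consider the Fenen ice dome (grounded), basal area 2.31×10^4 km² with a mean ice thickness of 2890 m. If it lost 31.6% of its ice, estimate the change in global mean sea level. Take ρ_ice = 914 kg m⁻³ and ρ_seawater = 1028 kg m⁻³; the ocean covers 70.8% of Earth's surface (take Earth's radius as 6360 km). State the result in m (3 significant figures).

≈ 0.0521 m

Fenen: ice volume = 2.31×10^4 km² × 2890 m = 6.676×10^4 km³; 0.316 × 6.676×10^4 × (914/1028) = 1.876×10^4 km³ of water.
Spread over 3.60×10^14 m² of ocean, Δh = 1.876×10^13 / 3.60×10^14 = 0.0521 m.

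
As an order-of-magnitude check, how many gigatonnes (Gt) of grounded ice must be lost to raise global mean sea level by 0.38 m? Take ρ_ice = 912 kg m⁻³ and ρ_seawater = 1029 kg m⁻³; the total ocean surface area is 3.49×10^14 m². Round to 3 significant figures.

Required water volume = Δh × A = 0.38 m × 3.49×10^14 m² = 1.326×10^14 m³.
ρ_w = 1029 kg m⁻³, so the mass of water = 1.326×10^14 m³ × 1029 kg m⁻³ = 1.365×10^17 kg = 1.36×10^5 Gt (and the same mass of ice, by conservation).

≈ 1.36×10^5 Gt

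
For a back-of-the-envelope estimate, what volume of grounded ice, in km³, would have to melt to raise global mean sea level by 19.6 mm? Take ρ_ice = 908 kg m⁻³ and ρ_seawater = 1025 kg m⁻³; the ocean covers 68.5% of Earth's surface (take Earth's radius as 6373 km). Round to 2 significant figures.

Required water volume = Δh × A = 0.0196 m × 3.50×10^14 m² = 6.852×10^12 m³ = 6852 km³.
Ice volume = water volume × ρ_w/ρ_ice = 6852 × 1025/908 = 7700 km³.

≈ 7700 km³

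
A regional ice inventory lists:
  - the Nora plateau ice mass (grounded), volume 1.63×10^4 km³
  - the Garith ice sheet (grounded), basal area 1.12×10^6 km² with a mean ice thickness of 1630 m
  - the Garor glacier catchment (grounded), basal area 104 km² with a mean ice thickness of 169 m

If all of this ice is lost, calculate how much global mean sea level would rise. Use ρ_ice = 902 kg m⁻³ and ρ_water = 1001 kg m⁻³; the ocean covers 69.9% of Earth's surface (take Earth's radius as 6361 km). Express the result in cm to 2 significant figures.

Nora: 1.63×10^4 km³ × (902/1001) = 1.469×10^4 km³ of water.
Garith: ice volume = 1.12×10^6 km² × 1630 m = 1.826×10^6 km³; 1.826×10^6 × (902/1001) = 1.645×10^6 km³ of water.
Garor: ice volume = 104 km² × 169 m = 17.58 km³; 17.58 × (902/1001) = 15.84 km³ of water.
Total added water ≈ 1.660×10^15 m³ over 3.55×10^14 m² → Δh = 4.67 m = 470 cm.

≈ 470 cm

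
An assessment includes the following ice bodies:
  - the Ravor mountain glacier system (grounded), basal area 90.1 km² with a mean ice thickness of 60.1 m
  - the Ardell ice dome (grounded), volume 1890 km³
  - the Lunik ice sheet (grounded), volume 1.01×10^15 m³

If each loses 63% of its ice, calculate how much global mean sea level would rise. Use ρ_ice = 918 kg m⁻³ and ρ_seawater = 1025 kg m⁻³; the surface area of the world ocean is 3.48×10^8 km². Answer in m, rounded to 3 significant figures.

≈ 1.64 m

Ravor: ice volume = 90.1 km² × 60.1 m = 5.415 km³; 0.63 × 5.415 × (918/1025) = 3.055 km³ of water.
Ardell: 0.63 × 1890 km³ × (918/1025) = 1066 km³ of water.
Lunik: 0.63 × 1.01×10^15 m³ × (918/1025) = 5.699×10^14 m³ of water.
Total added water ≈ 5.709×10^14 m³ over 3.48×10^14 m² → Δh = 1.64 m.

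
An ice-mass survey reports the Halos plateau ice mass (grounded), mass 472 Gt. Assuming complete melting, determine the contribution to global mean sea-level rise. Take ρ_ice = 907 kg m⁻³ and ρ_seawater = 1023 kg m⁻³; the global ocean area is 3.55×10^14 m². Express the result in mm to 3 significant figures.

≈ 1.30 mm

Halos: 472 Gt = 4.720×10^14 kg; dividing by ρ_w = 1023 kg m⁻³ gives 4.614×10^11 m³ of water.
Spread over 3.55×10^14 m² of ocean, Δh = 4.614×10^11 / 3.55×10^14 = 1.30×10^-3 m = 1.30 mm.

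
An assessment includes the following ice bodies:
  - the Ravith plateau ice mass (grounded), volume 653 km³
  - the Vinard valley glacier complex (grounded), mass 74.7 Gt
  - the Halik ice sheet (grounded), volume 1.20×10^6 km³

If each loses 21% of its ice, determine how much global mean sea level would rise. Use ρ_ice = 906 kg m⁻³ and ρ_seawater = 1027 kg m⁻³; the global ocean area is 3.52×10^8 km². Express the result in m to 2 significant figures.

Ravith: 0.21 × 653 km³ × (906/1027) = 121.0 km³ of water.
Vinard: 0.21 × 74.7 Gt = 1.569×10^13 kg; dividing by ρ_w = 1027 kg m⁻³ gives 1.527×10^10 m³ of water.
Halik: 0.21 × 1.20×10^6 km³ × (906/1027) = 2.223×10^5 km³ of water.
Total added water ≈ 2.224×10^14 m³ over 3.52×10^14 m² → Δh = 0.632 m.

≈ 0.63 m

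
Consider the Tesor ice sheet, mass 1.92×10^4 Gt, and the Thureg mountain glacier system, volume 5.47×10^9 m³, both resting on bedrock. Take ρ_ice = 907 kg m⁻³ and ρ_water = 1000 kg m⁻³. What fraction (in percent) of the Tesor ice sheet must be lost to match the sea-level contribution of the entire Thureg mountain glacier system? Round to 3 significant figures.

≈ 0.0258 %

Equal sea-level rise means equal mass of meltwater, i.e. equal mass of ice lost.
Ice mass of Thureg: 4.961×10^12 kg; ice mass of Tesor: 1.920×10^16 kg.
Fraction required = 4.961×10^12 / 1.920×10^16 = 2.58×10^-4 → 0.0258 %.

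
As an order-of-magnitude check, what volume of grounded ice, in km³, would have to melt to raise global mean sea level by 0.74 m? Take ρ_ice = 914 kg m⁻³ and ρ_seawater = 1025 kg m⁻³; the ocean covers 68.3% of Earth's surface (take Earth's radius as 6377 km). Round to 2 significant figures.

≈ 2.9×10^5 km³

Required water volume = Δh × A = 0.74 m × 3.49×10^14 m² = 2.583×10^14 m³ = 2.583×10^5 km³.
Ice volume = water volume × ρ_w/ρ_ice = 2.583×10^5 × 1025/914 = 2.9×10^5 km³.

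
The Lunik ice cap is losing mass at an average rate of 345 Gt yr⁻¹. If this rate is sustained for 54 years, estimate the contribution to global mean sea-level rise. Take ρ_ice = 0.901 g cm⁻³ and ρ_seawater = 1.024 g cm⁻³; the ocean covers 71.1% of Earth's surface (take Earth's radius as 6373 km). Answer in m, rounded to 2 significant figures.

≈ 0.050 m

Total mass lost = 345 Gt/yr × 54 yr = 1.863×10^4 Gt = 1.863×10^16 kg.
ρ_w = 1.024 g cm⁻³ = 1024 kg m⁻³, so water volume = 1.863×10^16 / 1024 = 1.819×10^13 m³.
Δh = 1.819×10^13 / 3.63×10^14 = 0.0501 m.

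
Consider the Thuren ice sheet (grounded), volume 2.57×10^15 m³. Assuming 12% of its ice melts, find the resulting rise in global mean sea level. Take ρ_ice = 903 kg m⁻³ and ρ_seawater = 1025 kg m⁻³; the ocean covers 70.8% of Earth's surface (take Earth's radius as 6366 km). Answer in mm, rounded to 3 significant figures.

≈ 754 mm

Thuren: 0.12 × 2.57×10^15 m³ × (903/1025) = 2.717×10^14 m³ of water.
Spread over 3.61×10^14 m² of ocean, Δh = 2.717×10^14 / 3.61×10^14 = 0.754 m = 754 mm.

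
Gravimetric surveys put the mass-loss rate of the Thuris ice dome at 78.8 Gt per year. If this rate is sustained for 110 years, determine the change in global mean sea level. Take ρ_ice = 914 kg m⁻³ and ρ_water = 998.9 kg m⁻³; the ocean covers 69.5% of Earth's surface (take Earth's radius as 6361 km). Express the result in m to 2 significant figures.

Total mass lost = 78.8 Gt/yr × 110 yr = 8668 Gt = 8.668×10^15 kg.
ρ_w = 998.9 kg m⁻³, so water volume = 8.668×10^15 / 998.9 = 8.678×10^12 m³.
Δh = 8.678×10^12 / 3.53×10^14 = 0.0246 m.

≈ 0.025 m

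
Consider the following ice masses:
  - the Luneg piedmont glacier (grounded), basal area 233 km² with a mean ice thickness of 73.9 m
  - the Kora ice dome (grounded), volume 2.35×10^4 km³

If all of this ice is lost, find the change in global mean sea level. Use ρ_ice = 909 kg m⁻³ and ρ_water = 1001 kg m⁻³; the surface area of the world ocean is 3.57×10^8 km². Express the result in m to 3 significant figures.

Luneg: ice volume = 233 km² × 73.9 m = 17.22 km³; 17.22 × (909/1001) = 15.64 km³ of water.
Kora: 2.35×10^4 km³ × (909/1001) = 2.134×10^4 km³ of water.
Total added water ≈ 2.136×10^13 m³ over 3.57×10^14 m² → Δh = 0.0598 m.

≈ 0.0598 m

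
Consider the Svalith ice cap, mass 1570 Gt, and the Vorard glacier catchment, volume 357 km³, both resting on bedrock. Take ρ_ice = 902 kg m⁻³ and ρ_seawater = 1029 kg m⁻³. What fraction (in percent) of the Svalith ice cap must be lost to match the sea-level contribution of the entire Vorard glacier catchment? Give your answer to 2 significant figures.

≈ 21 %

Equal sea-level rise means equal mass of meltwater, i.e. equal mass of ice lost.
Ice mass of Vorard: 3.220×10^14 kg; ice mass of Svalith: 1.570×10^15 kg.
Fraction required = 3.220×10^14 / 1.570×10^15 = 0.205 → 21 %.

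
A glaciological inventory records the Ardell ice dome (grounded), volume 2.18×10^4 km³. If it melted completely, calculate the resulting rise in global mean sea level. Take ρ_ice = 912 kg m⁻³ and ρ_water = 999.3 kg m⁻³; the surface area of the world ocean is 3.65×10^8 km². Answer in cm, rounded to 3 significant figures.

Ardell: 2.18×10^4 km³ × (912/999.3) = 1.990×10^4 km³ of water.
Spread over 3.65×10^14 m² of ocean, Δh = 1.990×10^13 / 3.65×10^14 = 0.0545 m = 5.45 cm.

≈ 5.45 cm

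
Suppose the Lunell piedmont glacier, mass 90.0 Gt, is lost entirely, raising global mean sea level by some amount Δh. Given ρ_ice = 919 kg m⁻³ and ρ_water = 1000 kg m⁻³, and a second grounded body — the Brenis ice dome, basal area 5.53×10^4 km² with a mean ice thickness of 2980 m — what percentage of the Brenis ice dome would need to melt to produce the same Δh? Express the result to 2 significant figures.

Equal sea-level rise means equal mass of meltwater, i.e. equal mass of ice lost.
Ice mass of Lunell: 9.000×10^13 kg; ice mass of Brenis: 1.514×10^17 kg.
Fraction required = 9.000×10^13 / 1.514×10^17 = 5.94×10^-4 → 0.059 %.

≈ 0.059 %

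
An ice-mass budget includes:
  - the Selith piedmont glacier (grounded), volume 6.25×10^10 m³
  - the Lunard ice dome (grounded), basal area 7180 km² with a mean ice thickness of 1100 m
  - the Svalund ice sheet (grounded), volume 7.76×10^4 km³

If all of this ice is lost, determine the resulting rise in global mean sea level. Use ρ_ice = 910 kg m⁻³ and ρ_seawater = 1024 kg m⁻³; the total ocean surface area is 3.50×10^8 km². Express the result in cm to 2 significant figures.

≈ 22 cm

Selith: 6.25×10^10 m³ × (910/1024) = 5.554×10^10 m³ of water.
Lunard: ice volume = 7180 km² × 1100 m = 7898 km³; 7898 × (910/1024) = 7019 km³ of water.
Svalund: 7.76×10^4 km³ × (910/1024) = 6.896×10^4 km³ of water.
Total added water ≈ 7.604×10^13 m³ over 3.50×10^14 m² → Δh = 0.217 m = 22 cm.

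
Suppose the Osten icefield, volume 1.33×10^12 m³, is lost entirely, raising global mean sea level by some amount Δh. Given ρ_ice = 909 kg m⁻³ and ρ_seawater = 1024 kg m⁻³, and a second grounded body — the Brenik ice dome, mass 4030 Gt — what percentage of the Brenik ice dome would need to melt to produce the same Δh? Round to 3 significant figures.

≈ 30.0 %

Equal sea-level rise means equal mass of meltwater, i.e. equal mass of ice lost.
Ice mass of Osten: 1.209×10^15 kg; ice mass of Brenik: 4.030×10^15 kg.
Fraction required = 1.209×10^15 / 4.030×10^15 = 0.300 → 30.0 %.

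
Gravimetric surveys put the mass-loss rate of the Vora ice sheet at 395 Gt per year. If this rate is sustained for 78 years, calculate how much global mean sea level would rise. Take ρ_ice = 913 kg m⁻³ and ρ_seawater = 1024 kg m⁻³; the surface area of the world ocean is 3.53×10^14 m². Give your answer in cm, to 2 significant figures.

≈ 8.5 cm

Total mass lost = 395 Gt/yr × 78 yr = 3.081×10^4 Gt = 3.081×10^16 kg.
ρ_w = 1024 kg m⁻³, so water volume = 3.081×10^16 / 1024 = 3.009×10^13 m³.
Δh = 3.009×10^13 / 3.53×10^14 = 0.0852 m = 8.5 cm.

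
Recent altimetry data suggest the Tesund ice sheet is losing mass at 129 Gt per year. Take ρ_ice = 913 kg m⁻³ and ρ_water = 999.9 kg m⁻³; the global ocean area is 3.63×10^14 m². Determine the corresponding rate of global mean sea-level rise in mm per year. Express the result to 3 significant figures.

≈ 0.355 mm/yr

ρ_w = 999.9 kg m⁻³. Annual water volume added = 129 Gt / ρ_w = 1.290×10^14 kg / 999.9 kg m⁻³ = 1.290×10^11 m³.
Δh per year = 1.290×10^11 / 3.63×10^14 = 3.55×10^-4 m = 0.355 mm.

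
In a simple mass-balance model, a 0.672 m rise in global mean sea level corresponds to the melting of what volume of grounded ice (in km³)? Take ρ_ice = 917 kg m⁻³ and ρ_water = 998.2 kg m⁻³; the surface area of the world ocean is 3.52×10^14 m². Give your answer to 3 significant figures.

≈ 2.57×10^5 km³

Required water volume = Δh × A = 0.672 m × 3.52×10^14 m² = 2.365×10^14 m³ = 2.365×10^5 km³.
Ice volume = water volume × ρ_w/ρ_ice = 2.365×10^5 × 998.2/917 = 2.57×10^5 km³.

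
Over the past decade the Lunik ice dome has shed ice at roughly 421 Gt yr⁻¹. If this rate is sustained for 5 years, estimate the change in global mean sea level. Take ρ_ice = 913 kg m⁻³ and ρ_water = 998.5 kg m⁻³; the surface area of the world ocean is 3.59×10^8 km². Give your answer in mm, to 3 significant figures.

Total mass lost = 421 Gt/yr × 5 yr = 2105 Gt = 2.105×10^15 kg.
ρ_w = 998.5 kg m⁻³, so water volume = 2.105×10^15 / 998.5 = 2.108×10^12 m³.
Δh = 2.108×10^12 / 3.59×10^14 = 5.87×10^-3 m = 5.87 mm.

≈ 5.87 mm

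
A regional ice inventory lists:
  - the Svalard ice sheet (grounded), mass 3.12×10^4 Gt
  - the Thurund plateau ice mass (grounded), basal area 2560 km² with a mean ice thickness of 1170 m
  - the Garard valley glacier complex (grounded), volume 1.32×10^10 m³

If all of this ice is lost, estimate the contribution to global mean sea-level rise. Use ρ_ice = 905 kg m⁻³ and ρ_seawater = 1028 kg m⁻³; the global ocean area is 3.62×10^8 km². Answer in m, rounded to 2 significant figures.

Svalard: 3.12×10^4 Gt = 3.120×10^16 kg; dividing by ρ_w = 1028 kg m⁻³ gives 3.035×10^13 m³ of water.
Thurund: ice volume = 2560 km² × 1170 m = 2995 km³; 2995 × (905/1028) = 2637 km³ of water.
Garard: 1.32×10^10 m³ × (905/1028) = 1.162×10^10 m³ of water.
Total added water ≈ 3.300×10^13 m³ over 3.62×10^14 m² → Δh = 0.0912 m.

≈ 0.091 m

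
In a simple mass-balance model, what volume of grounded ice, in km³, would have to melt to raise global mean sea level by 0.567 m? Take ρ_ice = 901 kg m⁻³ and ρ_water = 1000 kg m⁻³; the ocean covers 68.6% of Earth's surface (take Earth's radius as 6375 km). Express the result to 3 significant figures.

≈ 2.20×10^5 km³

Required water volume = Δh × A = 0.567 m × 3.50×10^14 m² = 1.986×10^14 m³ = 1.986×10^5 km³.
Ice volume = water volume × ρ_w/ρ_ice = 1.986×10^5 × 1000/901 = 2.20×10^5 km³.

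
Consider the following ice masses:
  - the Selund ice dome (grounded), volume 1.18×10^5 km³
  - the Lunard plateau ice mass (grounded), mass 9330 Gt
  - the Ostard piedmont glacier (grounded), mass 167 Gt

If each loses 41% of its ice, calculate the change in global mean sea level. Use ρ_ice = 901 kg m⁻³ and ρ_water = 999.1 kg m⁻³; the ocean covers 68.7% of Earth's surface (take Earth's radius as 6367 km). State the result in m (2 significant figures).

≈ 0.14 m

Selund: 0.41 × 1.18×10^5 km³ × (901/999.1) = 4.363×10^4 km³ of water.
Lunard: 0.41 × 9330 Gt = 3.825×10^15 kg; dividing by ρ_w = 999.1 kg m⁻³ gives 3.829×10^12 m³ of water.
Ostard: 0.41 × 167 Gt = 6.847×10^13 kg; dividing by ρ_w = 999.1 kg m⁻³ gives 6.853×10^10 m³ of water.
Total added water ≈ 4.753×10^13 m³ over 3.50×10^14 m² → Δh = 0.136 m.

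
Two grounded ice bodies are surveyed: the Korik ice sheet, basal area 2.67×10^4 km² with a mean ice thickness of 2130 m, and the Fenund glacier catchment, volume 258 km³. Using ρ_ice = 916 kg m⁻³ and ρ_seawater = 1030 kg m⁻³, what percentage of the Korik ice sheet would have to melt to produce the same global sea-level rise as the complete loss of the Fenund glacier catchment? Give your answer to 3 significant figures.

≈ 0.454 %

Equal sea-level rise means equal mass of meltwater, i.e. equal mass of ice lost.
Ice mass of Fenund: 2.363×10^14 kg; ice mass of Korik: 5.209×10^16 kg.
Fraction required = 2.363×10^14 / 5.209×10^16 = 4.54×10^-3 → 0.454 %.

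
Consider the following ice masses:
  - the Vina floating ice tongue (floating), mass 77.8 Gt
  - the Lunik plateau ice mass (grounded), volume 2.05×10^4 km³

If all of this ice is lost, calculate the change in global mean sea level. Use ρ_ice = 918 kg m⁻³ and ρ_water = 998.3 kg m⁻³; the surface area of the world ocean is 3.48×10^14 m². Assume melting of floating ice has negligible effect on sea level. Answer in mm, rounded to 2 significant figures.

≈ 54 mm

The Vina floating ice tongue is floating and already displaces its own weight of water, so its melt adds essentially nothing to sea level.
Lunik: 2.05×10^4 km³ × (918/998.3) = 1.885×10^4 km³ of water.
Total added water ≈ 1.885×10^13 m³ over 3.48×10^14 m² → Δh = 0.0542 m = 54 mm.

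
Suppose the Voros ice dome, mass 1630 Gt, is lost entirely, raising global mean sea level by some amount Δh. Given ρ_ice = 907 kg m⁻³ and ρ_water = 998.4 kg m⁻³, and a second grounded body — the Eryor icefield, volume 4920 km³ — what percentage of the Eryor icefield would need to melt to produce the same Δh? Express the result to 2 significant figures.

≈ 37 %

Equal sea-level rise means equal mass of meltwater, i.e. equal mass of ice lost.
Ice mass of Voros: 1.630×10^15 kg; ice mass of Eryor: 4.462×10^15 kg.
Fraction required = 1.630×10^15 / 4.462×10^15 = 0.365 → 37 %.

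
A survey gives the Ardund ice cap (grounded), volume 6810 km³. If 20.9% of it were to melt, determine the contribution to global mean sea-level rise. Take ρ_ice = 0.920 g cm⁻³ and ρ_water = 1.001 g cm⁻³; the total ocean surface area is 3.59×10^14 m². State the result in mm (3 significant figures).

≈ 3.64 mm

Ardund: 0.209 × 6810 km³ × (920/1001) = 1308 km³ of water.
Spread over 3.59×10^14 m² of ocean, Δh = 1.308×10^12 / 3.59×10^14 = 3.64×10^-3 m = 3.64 mm.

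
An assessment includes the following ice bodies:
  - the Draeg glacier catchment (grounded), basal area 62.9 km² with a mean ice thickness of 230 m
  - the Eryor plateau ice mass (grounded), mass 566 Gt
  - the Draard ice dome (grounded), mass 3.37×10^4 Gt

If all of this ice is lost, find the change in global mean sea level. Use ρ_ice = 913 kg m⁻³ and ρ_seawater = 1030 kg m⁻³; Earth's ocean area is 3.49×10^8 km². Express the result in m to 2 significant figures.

Draeg: ice volume = 62.9 km² × 230 m = 14.47 km³; 14.47 × (913/1030) = 12.82 km³ of water.
Eryor: 566 Gt = 5.660×10^14 kg; dividing by ρ_w = 1030 kg m⁻³ gives 5.495×10^11 m³ of water.
Draard: 3.37×10^4 Gt = 3.370×10^16 kg; dividing by ρ_w = 1030 kg m⁻³ gives 3.272×10^13 m³ of water.
Total added water ≈ 3.328×10^13 m³ over 3.49×10^14 m² → Δh = 0.0954 m.

≈ 0.095 m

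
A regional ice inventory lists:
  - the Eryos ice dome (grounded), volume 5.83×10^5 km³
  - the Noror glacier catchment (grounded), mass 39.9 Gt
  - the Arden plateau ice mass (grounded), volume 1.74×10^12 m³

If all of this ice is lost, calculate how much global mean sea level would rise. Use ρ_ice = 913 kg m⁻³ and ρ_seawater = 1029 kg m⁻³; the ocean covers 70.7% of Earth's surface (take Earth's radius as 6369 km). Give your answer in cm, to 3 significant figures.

≈ 144 cm

Eryos: 5.83×10^5 km³ × (913/1029) = 5.173×10^5 km³ of water.
Noror: 39.9 Gt = 3.990×10^13 kg; dividing by ρ_w = 1029 kg m⁻³ gives 3.878×10^10 m³ of water.
Arden: 1.74×10^12 m³ × (913/1029) = 1.544×10^12 m³ of water.
Total added water ≈ 5.189×10^14 m³ over 3.60×10^14 m² → Δh = 1.44 m = 144 cm.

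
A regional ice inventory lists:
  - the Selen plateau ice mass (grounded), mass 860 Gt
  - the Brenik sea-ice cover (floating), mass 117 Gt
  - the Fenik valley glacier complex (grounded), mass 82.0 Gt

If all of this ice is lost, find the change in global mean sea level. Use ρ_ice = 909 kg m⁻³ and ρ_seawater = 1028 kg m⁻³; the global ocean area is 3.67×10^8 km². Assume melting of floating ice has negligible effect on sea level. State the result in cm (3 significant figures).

≈ 0.250 cm

Selen: 860 Gt = 8.600×10^14 kg; dividing by ρ_w = 1028 kg m⁻³ gives 8.366×10^11 m³ of water.
The Brenik sea-ice cover is floating and already displaces its own weight of water, so its melt adds essentially nothing to sea level.
Fenik: 82.0 Gt = 8.200×10^13 kg; dividing by ρ_w = 1028 kg m⁻³ gives 7.977×10^10 m³ of water.
Total added water ≈ 9.163×10^11 m³ over 3.67×10^14 m² → Δh = 2.50×10^-3 m = 0.250 cm.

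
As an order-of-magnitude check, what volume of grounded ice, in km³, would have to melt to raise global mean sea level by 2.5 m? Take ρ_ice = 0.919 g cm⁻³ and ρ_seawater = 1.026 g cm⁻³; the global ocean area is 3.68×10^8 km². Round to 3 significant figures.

Required water volume = Δh × A = 2.5 m × 3.68×10^14 m² = 9.200×10^14 m³ = 9.200×10^5 km³.
Ice volume = water volume × ρ_w/ρ_ice = 9.200×10^5 × 1026/919 = 1.03×10^6 km³.

≈ 1.03×10^6 km³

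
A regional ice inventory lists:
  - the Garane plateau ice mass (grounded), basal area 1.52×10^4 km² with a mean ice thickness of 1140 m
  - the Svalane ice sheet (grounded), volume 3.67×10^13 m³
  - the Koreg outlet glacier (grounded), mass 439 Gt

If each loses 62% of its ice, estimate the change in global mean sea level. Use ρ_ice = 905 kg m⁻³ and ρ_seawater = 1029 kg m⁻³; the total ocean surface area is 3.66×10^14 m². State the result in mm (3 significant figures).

≈ 81.2 mm

Garane: ice volume = 1.52×10^4 km² × 1140 m = 1.733×10^4 km³; 0.62 × 1.733×10^4 × (905/1029) = 9449 km³ of water.
Svalane: 0.62 × 3.67×10^13 m³ × (905/1029) = 2.001×10^13 m³ of water.
Koreg: 0.62 × 439 Gt = 2.722×10^14 kg; dividing by ρ_w = 1029 kg m⁻³ gives 2.645×10^11 m³ of water.
Total added water ≈ 2.973×10^13 m³ over 3.66×10^14 m² → Δh = 0.0812 m = 81.2 mm.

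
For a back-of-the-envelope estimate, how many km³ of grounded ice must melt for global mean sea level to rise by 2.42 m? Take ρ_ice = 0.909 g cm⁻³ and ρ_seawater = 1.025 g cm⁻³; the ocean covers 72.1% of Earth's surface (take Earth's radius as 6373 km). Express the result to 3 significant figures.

Required water volume = Δh × A = 2.42 m × 3.68×10^14 m² = 8.905×10^14 m³ = 8.905×10^5 km³.
Ice volume = water volume × ρ_w/ρ_ice = 8.905×10^5 × 1025/909 = 1.00×10^6 km³.

≈ 1.00×10^6 km³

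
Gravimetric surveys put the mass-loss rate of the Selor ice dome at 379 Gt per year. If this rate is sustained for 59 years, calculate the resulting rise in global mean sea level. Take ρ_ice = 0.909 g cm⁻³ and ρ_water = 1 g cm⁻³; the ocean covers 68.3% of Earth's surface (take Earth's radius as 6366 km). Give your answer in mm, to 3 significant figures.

Total mass lost = 379 Gt/yr × 59 yr = 2.236×10^4 Gt = 2.236×10^16 kg.
ρ_w = 1 g cm⁻³ = 1000 kg m⁻³, so water volume = 2.236×10^16 / 1000 = 2.236×10^13 m³.
Δh = 2.236×10^13 / 3.48×10^14 = 0.0643 m = 64.3 mm.

≈ 64.3 mm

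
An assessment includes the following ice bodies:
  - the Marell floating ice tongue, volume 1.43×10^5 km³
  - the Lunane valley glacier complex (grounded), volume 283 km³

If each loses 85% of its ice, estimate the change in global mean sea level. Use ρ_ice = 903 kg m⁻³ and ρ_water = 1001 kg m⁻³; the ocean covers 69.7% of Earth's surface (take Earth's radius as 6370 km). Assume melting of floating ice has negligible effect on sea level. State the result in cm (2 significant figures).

The Marell floating ice tongue is floating and already displaces its own weight of water, so its melt adds essentially nothing to sea level.
Lunane: 0.85 × 283 km³ × (903/1001) = 217.0 km³ of water.
Total added water ≈ 2.170×10^11 m³ over 3.55×10^14 m² → Δh = 6.11×10^-4 m = 0.061 cm.

≈ 0.061 cm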